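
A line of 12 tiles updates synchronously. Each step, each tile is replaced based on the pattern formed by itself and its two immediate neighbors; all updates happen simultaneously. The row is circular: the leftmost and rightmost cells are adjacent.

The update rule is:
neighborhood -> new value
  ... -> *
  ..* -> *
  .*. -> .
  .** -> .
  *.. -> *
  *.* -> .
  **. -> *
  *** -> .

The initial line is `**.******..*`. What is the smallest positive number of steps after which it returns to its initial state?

24

.*......***.
*.******..**
*......***..
.******..***
......***..*
******..***.
.....***..*.
*****..***.*
....***..*..
****..***.**
...***..*...
***..***.***
..***..*....
**..***.****
.***..*.....
*..***.*****
***..*......
..***.******
**..*......*
.***.******.
*..*......**
***.******..
..*......***
**.******..*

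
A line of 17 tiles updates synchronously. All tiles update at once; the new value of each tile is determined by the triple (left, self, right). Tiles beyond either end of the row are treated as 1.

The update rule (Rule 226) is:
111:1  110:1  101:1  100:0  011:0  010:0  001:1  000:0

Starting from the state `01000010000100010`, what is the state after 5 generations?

11000010001010101

generation 1: 10000100001000101
generation 2: 10001000010001010
generation 3: 10010000100010101
generation 4: 10100001000101010
generation 5: 11000010001010101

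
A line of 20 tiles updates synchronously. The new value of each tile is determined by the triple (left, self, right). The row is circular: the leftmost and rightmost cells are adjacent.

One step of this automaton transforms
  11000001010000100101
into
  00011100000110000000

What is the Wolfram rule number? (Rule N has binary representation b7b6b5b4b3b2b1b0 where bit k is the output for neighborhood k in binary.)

1

position 0: 111 → 0  (bit 7 = 0)
position 1: 110 → 0  (bit 6 = 0)
position 8: 101 → 0  (bit 5 = 0)
position 2: 100 → 0  (bit 4 = 0)
position 19: 011 → 0  (bit 3 = 0)
position 7: 010 → 0  (bit 2 = 0)
position 6: 001 → 0  (bit 1 = 0)
position 3: 000 → 1  (bit 0 = 1)
bits b7..b0 = 00000001 = 1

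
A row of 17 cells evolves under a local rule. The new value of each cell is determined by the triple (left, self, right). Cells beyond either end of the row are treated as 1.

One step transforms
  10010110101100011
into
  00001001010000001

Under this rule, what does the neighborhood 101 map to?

1

At position 4 the neighborhood is 101; the next row has 1 there.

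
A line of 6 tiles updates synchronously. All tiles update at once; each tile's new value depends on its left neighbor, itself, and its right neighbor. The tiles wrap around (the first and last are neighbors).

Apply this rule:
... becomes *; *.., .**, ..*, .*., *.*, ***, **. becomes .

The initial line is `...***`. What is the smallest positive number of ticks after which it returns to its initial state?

2

.*....
...***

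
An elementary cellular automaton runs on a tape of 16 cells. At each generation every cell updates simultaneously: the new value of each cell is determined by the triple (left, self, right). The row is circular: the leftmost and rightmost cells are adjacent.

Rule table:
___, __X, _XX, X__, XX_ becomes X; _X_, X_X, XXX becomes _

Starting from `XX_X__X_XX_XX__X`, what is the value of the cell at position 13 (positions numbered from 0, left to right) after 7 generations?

X

_X__XX__XX_XXXXX
__XXXXXXXX_X___X
XXX______X__XXX_
X_XXXXXXX_XXX_X_
__X_____X_X_X___
XX_XXXXX_____XXX
_X_X___XXXXXXX__
position 13 holds X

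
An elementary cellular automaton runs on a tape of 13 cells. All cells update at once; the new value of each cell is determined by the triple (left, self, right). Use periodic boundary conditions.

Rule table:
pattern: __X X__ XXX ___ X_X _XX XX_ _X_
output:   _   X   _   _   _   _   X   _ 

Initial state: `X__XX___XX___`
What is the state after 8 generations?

_X__XX___XX__
__X__XX___XX_
___X__XX___XX
X___X__XX___X
XX___X__XX___
_XX___X__XX__
__XX___X__XX_
___XX___X__XX

___XX___X__XX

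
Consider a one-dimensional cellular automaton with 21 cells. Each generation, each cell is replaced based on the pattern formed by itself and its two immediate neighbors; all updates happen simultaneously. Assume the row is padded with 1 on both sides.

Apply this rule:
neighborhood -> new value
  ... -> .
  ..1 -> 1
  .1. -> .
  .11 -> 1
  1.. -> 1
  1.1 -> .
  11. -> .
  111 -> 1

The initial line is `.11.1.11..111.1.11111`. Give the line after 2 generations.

.1....1.1111....11111
..1..1..111.1..111111

..1..1..111.1..111111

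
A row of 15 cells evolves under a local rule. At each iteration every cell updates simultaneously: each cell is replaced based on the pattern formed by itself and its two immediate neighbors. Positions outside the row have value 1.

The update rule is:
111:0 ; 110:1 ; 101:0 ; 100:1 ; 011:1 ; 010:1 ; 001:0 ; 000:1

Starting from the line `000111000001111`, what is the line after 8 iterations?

010101010101010

110101111101000
010101000101110
010101110101010
010101010101010
010101010101010  (fixed point — unchanged through iteration 8)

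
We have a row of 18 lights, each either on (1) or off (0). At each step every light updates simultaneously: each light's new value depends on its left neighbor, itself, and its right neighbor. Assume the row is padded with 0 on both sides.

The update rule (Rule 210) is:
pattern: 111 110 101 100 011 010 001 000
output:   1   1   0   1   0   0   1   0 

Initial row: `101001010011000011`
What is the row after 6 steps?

000000101101010011

000110001101100101
001011010100111000
010001000011011100
101010100101001110
000000011000110111
000000101101010011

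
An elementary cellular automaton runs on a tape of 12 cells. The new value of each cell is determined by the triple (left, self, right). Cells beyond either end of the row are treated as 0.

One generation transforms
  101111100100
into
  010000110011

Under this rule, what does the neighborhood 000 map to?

At position 11 the neighborhood is 000; the next row has 1 there.

1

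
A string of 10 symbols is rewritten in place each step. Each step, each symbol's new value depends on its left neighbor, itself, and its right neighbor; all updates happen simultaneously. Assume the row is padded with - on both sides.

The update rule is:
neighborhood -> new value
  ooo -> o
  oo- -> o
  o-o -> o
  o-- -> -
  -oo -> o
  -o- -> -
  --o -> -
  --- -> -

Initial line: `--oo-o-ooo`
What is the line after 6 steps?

--oooooooo

step 1: --ooo-oooo
step 2: --oooooooo
step 3: --oooooooo  (fixed point — unchanged through step 6)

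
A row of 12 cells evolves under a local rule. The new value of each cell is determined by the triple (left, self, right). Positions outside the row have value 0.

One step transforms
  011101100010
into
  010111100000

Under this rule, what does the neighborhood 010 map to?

At position 10 the neighborhood is 010; the next row has 0 there.

0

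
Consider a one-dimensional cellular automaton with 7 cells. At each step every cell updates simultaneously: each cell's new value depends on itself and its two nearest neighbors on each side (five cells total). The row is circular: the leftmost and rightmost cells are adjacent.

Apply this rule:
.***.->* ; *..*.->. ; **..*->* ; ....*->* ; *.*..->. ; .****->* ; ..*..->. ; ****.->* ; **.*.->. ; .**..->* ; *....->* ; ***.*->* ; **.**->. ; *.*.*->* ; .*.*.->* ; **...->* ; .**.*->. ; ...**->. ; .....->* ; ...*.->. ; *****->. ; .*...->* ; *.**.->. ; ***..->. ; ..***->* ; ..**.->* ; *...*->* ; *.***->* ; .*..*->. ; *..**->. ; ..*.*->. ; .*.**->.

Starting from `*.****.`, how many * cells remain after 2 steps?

*.****.  (fixed point — unchanged through step 2)
count of *: 5

5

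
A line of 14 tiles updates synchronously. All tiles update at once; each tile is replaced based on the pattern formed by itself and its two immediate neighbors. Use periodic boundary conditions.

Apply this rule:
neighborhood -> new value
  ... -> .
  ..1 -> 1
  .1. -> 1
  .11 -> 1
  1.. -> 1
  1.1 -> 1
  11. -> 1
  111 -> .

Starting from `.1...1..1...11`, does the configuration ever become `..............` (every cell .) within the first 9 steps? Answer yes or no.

step 1: 111.111111.111
step 2: ..111....111..
step 3: .11.11..11.11.
step 4: 11111111111111
step 5: ..............
all cells are . at step 5

yes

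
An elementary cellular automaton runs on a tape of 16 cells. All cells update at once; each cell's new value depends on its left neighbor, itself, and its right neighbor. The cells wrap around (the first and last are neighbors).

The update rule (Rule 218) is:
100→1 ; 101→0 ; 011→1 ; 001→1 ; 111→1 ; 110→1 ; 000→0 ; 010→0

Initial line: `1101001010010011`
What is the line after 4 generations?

generation 1: 1100110001101111
generation 2: 1111111011101111
generation 3: 1111111011101111  (fixed point — unchanged through generation 4)

1111111011101111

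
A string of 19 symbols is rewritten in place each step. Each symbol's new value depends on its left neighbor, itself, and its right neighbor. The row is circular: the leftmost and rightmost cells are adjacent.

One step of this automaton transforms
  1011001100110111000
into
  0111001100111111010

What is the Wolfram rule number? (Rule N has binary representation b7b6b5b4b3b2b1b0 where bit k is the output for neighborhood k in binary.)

233

position 14: 111 → 1  (bit 7 = 1)
position 3: 110 → 1  (bit 6 = 1)
position 1: 101 → 1  (bit 5 = 1)
position 4: 100 → 0  (bit 4 = 0)
position 2: 011 → 1  (bit 3 = 1)
position 0: 010 → 0  (bit 2 = 0)
position 5: 001 → 0  (bit 1 = 0)
position 17: 000 → 1  (bit 0 = 1)
bits b7..b0 = 11101001 = 233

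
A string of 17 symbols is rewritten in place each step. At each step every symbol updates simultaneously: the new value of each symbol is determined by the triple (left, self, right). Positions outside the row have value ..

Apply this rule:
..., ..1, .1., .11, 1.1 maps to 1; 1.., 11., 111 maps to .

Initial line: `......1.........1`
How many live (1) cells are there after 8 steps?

step 1: 1111111.111111111
step 2: 1......11........
step 3: 1.111111..1111111
step 4: 111......11......
step 5: 1...111111..11111
step 6: 1.111......11....
step 7: 111...111111..111
step 8: 1...111......11..
count of 1: 6

6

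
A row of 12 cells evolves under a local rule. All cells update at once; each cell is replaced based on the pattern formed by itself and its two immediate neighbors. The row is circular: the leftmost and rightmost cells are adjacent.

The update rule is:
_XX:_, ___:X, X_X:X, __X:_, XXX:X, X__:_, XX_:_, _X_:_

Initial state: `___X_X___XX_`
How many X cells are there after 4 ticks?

8

tick 1: XX__X__X____
tick 2: _________XX_
tick 3: XXXXXXXX____
tick 4: _XXXXXX__XX_
count of X: 8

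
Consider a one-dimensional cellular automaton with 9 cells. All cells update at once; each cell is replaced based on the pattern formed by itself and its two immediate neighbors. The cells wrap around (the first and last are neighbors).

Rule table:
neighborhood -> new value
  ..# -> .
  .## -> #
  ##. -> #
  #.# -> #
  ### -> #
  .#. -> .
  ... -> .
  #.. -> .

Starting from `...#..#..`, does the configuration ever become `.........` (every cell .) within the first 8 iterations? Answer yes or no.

iteration 1: .........
all cells are . at iteration 1

yes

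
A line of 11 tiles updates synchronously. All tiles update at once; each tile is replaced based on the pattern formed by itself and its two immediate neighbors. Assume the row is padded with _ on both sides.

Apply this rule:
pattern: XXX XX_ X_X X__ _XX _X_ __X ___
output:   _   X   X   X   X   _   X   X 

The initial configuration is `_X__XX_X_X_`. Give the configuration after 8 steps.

X________XX

step 1: X_XXXXX_X_X
step 2: _XX___XX_X_
step 3: XXXXXXXXX_X
step 4: X_______XX_
step 5: _XXXXXXXXXX
step 6: XX________X
step 7: XXXXXXXXXX_
step 8: X________XX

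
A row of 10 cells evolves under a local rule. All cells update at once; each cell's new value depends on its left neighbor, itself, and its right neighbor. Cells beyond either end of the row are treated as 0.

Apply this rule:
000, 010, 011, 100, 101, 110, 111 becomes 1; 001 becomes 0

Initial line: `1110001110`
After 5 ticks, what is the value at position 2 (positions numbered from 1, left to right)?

1111101111
1111111111
1111111111  (fixed point — unchanged through tick 5)
position 2 holds 1

1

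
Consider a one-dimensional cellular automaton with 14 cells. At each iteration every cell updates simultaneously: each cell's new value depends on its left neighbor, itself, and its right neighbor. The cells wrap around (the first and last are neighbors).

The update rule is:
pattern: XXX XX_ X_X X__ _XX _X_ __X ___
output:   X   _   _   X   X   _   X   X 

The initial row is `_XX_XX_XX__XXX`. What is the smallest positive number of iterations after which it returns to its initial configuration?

14

_X__X__X_XXXX_
X_XX_XX__XXX_X
__X__X_XXXX__X
XX_XX__XXX_XX_
X__X_XXXX__X__
_XX__XXX_XX_XX
_X_XXXX__X__X_
X__XXX_XX_XX_X
_XXXX__X__X__X
_XXX_XX_XX_XX_
XXX__X__X__X_X
XX_XX_XX_XX__X
X__X__X__X_XXX
_XX_XX_XX__XXX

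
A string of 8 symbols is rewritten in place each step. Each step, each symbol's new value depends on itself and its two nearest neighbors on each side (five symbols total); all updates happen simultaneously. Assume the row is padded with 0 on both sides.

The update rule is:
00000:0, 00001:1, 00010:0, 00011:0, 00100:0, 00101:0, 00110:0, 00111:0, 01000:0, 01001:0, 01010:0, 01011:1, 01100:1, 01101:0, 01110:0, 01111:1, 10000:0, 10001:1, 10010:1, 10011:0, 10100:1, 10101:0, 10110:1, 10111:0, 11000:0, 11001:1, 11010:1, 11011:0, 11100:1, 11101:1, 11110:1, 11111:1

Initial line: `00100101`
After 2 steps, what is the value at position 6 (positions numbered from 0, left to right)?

10001001
00100010
position 6 holds 1

1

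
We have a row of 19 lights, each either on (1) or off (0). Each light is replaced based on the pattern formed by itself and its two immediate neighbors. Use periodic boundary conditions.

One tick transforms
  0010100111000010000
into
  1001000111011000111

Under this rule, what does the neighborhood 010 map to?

0

At position 2 the neighborhood is 010; the next row has 0 there.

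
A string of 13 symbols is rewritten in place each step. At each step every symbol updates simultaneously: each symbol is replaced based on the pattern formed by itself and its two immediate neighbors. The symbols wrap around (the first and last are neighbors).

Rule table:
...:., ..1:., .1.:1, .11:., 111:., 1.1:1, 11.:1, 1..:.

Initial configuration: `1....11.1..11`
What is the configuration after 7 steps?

1.......1....

1.....111....
1.......1....
1.......1....  (fixed point — unchanged through step 7)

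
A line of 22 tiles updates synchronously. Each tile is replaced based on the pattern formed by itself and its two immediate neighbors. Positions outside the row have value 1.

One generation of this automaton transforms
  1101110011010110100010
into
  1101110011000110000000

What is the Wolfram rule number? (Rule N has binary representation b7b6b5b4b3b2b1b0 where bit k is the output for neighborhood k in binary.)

200

position 0: 111 → 1  (bit 7 = 1)
position 1: 110 → 1  (bit 6 = 1)
position 2: 101 → 0  (bit 5 = 0)
position 6: 100 → 0  (bit 4 = 0)
position 3: 011 → 1  (bit 3 = 1)
position 11: 010 → 0  (bit 2 = 0)
position 7: 001 → 0  (bit 1 = 0)
position 18: 000 → 0  (bit 0 = 0)
bits b7..b0 = 11001000 = 200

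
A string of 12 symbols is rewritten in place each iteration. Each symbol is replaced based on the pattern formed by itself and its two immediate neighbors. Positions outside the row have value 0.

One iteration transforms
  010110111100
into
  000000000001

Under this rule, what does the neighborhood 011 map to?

At position 3 the neighborhood is 011; the next row has 0 there.

0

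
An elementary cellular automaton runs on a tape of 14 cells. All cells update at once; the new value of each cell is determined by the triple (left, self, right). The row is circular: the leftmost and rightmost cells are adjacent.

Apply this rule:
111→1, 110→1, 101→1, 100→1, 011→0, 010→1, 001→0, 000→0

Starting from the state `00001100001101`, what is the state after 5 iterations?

01111000011000

iteration 1: 10000110000111
iteration 2: 11000011000011
iteration 3: 11100001100001
iteration 4: 11110000110000
iteration 5: 01111000011000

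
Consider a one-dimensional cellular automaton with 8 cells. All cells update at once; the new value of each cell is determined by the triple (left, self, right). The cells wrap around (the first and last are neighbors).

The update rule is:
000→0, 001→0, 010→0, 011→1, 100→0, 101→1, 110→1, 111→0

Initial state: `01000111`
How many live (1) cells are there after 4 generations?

1

generation 1: 10000101
generation 2: 10000011
generation 3: 10000010
generation 4: 00000001
count of 1: 1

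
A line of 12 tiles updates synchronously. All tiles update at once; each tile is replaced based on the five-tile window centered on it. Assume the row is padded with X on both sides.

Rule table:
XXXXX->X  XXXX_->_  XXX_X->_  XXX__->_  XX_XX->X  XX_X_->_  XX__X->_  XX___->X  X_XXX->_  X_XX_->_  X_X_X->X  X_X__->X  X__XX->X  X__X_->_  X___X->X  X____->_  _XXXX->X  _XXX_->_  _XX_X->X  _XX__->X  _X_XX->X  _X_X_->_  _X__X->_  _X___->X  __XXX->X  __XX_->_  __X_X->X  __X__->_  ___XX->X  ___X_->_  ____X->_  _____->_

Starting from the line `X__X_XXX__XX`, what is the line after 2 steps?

XXX_XX__XXXX

___XX____XXX
XXX_XX__XXXX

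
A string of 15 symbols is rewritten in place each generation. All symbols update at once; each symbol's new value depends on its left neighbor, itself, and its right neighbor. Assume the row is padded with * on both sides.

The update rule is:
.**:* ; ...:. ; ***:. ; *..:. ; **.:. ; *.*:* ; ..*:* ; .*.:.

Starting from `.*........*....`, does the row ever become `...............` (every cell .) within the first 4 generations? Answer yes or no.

*........*....*
........*....**
.......*....**.
......*....**.*
generation 4 is ......*....**.*, still not uniform .

no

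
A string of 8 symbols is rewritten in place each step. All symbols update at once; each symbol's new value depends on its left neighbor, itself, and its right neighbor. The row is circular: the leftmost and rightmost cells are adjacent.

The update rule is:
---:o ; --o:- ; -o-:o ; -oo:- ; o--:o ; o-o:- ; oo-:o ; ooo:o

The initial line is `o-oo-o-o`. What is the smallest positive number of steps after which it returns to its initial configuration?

o--o-o--
oo-o-oo-
-o-o--o-
-o-oo-oo
-o--o--o
-oo-oo-o
--o--o-o
o-oo-o-o

8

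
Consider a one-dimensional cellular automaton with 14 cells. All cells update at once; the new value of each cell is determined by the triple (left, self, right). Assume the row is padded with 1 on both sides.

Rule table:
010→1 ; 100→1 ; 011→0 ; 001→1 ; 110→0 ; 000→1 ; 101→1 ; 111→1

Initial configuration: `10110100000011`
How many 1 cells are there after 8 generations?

01001111111101
11110111111010
11101011110111
11011101101011
10101010011101
01111111101010
10111111011111
01011110101111
count of 1: 10

10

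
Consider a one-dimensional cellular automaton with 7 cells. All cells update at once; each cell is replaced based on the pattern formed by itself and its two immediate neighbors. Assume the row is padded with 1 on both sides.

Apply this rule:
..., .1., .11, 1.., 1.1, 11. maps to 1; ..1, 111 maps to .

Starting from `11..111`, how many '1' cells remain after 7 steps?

step 1: .11.1..
step 2: 111111.
step 3: .....11
step 4: 1111.1.
step 5: ...1111
step 6: 11.1...
step 7: .11111.
count of 1: 5

5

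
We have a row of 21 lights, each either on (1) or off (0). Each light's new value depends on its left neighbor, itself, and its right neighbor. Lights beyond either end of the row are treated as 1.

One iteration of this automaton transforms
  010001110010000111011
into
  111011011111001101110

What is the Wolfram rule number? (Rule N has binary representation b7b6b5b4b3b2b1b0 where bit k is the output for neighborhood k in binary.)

126

position 6: 111 → 0  (bit 7 = 0)
position 7: 110 → 1  (bit 6 = 1)
position 0: 101 → 1  (bit 5 = 1)
position 2: 100 → 1  (bit 4 = 1)
position 5: 011 → 1  (bit 3 = 1)
position 1: 010 → 1  (bit 2 = 1)
position 4: 001 → 1  (bit 1 = 1)
position 3: 000 → 0  (bit 0 = 0)
bits b7..b0 = 01111110 = 126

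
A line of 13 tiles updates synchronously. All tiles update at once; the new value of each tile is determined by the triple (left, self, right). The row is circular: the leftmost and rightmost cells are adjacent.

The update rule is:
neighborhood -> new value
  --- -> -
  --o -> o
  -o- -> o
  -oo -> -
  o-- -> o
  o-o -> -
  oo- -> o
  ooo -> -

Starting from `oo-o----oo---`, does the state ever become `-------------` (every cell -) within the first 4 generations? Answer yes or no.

no

-o-oo--o-oo-o
-o--oooo--o-o
-ooo---oooo-o
---oo-o---o-o
generation 4 is ---oo-o---o-o, still not uniform -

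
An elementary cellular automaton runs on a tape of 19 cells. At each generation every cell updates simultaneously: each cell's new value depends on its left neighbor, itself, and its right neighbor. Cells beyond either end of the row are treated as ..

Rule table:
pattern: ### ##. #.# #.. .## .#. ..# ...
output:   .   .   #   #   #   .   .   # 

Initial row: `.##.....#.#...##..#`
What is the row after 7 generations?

.#.#.#.#.#..##.#.#.

generation 1: .#.####..#.##.#.#..
generation 2: ..##...#..##.#.#.##
generation 3: #.#.##..#.#.#.#.##.
generation 4: .#.##.#..#.#.#.##.#
generation 5: ..##.#.#..#.#.##.#.
generation 6: #.#.#.#.#..#.##.#.#
generation 7: .#.#.#.#.#..##.#.#.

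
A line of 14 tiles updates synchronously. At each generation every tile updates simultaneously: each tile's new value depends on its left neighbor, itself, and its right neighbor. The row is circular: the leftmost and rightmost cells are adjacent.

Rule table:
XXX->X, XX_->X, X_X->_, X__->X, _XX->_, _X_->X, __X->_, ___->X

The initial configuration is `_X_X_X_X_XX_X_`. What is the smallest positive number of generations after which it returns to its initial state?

14

_X_X_X_X__X_XX
_X_X_X_XX_X__X
_X_X_X__X_XX_X
_X_X_XX_X__X_X
_X_X__X_XX_X_X
_X_XX_X__X_X_X
_X__X_XX_X_X_X
_XX_X__X_X_X_X
__X_XX_X_X_X_X
X_X__X_X_X_X_X
X_XX_X_X_X_X__
X__X_X_X_X_XX_
XX_X_X_X_X__X_
_X_X_X_X_XX_X_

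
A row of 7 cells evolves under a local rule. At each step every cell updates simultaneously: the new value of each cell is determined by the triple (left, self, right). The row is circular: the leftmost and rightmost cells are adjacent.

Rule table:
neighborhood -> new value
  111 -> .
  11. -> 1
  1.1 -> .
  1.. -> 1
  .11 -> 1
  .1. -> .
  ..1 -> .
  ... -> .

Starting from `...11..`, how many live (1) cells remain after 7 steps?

...111.
...1.11
1....11
11...1.
111....
1.11...
..111..
count of 1: 3

3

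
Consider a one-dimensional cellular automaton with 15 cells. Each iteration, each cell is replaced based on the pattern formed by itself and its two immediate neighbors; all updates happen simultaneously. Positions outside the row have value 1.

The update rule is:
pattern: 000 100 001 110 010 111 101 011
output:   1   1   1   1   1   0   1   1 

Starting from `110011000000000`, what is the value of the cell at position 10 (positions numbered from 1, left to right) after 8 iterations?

011111111111111
110000000000000
011111111111111  (repeats iteration 1; period 2)
iteration 8: 110000000000000
position 10 holds 0

0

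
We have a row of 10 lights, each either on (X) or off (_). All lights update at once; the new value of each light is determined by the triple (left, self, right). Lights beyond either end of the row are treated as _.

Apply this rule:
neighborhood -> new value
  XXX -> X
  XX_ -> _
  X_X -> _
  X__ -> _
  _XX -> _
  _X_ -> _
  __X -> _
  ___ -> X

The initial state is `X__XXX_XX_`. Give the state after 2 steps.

XXX___XXXX

____X_____
XXX___XXXX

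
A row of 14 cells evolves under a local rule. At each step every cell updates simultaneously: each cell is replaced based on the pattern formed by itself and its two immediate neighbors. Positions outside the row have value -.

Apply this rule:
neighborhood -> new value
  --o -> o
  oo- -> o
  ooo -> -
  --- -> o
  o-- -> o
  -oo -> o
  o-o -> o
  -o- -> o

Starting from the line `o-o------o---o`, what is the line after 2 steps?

o------------o

oooooooooooooo
o------------o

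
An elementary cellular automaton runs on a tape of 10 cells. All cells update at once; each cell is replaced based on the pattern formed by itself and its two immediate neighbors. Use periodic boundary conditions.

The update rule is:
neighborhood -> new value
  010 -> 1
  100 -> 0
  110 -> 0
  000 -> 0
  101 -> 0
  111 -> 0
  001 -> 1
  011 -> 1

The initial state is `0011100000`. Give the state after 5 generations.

0000000110

0110000000
1100000000
1000000001
0000000011
0000000110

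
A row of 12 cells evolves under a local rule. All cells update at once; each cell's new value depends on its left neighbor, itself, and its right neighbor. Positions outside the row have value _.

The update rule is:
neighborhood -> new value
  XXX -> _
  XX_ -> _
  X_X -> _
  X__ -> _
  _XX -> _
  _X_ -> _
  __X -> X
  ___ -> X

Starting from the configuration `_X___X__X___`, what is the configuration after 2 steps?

__X___X__X__

X__XX__X__XX
__X___X__X__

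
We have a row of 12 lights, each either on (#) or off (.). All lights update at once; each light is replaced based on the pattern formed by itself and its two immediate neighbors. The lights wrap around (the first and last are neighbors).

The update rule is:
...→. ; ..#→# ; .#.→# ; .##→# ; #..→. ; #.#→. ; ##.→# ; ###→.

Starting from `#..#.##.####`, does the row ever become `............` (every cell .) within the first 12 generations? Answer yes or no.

generation 1: #.##.##.#...
generation 2: #.##.##.#..#
generation 3: #.##.##.#.##
generation 4: #.##.##.#.#.
generation 5: #.##.##.#.#.  (fixed point — unchanged through generation 12)
generation 12 is #.##.##.#.#., still not uniform .

no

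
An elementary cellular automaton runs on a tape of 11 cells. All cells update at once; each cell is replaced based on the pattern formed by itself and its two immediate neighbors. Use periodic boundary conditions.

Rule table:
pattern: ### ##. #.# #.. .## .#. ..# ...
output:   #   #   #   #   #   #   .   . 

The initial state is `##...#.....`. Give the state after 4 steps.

##########.

step 1: ###..##....
step 2: ####.###...
step 3: #########..
step 4: ##########.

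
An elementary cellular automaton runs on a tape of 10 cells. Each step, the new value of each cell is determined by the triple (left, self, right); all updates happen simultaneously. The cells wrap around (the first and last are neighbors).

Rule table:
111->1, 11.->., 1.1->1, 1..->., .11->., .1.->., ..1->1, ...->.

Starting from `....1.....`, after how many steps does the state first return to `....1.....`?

...1......
..1.......
.1........
1.........
.........1
........1.
.......1..
......1...
.....1....
....1.....

10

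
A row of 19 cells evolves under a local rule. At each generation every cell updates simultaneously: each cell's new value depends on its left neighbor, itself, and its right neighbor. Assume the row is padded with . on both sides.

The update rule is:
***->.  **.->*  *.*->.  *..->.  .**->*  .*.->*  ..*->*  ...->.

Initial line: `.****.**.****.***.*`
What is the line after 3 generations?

**.**.**.*.**.*.*.*

**..*.**.*..*.*.*.*
**.**.**.*.**.*.*.*
**.**.**.*.**.*.*.*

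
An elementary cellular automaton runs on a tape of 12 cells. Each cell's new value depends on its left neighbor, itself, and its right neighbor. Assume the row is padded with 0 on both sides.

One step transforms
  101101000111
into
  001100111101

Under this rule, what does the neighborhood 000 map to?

1

At position 7 the neighborhood is 000; the next row has 1 there.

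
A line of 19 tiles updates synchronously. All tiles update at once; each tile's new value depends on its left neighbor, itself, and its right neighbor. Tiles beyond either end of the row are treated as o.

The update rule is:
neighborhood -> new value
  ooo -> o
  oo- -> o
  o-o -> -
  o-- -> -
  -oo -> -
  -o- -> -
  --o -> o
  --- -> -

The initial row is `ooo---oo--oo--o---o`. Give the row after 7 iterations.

ooo--------o--o--o-

ooo--o-o-o-o-o---o-
ooo-o-----------o--
ooo------------o--o
ooo-----------o--o-
ooo----------o--o--
ooo---------o--o--o
ooo--------o--o--o-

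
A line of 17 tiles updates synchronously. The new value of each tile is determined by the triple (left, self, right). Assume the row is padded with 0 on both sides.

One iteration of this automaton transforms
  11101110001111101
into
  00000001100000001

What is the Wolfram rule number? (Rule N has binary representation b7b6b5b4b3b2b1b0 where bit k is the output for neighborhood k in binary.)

21

position 1: 111 → 0  (bit 7 = 0)
position 2: 110 → 0  (bit 6 = 0)
position 3: 101 → 0  (bit 5 = 0)
position 7: 100 → 1  (bit 4 = 1)
position 0: 011 → 0  (bit 3 = 0)
position 16: 010 → 1  (bit 2 = 1)
position 9: 001 → 0  (bit 1 = 0)
position 8: 000 → 1  (bit 0 = 1)
bits b7..b0 = 00010101 = 21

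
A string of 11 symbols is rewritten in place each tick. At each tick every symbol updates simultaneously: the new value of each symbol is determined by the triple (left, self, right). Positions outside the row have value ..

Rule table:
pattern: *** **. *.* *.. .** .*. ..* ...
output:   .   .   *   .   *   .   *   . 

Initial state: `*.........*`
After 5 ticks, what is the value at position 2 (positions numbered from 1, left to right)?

.........*.
........*..
.......*...
......*....
.....*.....
position 2 holds .

.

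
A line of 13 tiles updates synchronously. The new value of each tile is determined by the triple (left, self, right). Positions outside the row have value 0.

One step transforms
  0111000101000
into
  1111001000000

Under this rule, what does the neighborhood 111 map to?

At position 2 the neighborhood is 111; the next row has 1 there.

1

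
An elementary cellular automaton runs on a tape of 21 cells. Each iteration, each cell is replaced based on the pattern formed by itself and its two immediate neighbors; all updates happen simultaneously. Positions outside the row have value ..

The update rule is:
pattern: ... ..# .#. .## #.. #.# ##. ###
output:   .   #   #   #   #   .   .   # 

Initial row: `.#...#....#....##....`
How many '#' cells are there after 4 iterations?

###.###..###..##.#...
##..##.####.###..##..
#.###..###..##.###.#.
#.##.####.###..##..##
count of #: 14

14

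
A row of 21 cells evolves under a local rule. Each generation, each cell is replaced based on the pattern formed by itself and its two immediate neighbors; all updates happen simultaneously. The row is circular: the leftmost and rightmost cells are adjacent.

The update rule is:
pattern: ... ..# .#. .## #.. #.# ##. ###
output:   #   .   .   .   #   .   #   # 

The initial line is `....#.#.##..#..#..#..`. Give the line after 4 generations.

.#########..##..#..#.

###......##..#..#..##
########..##..#..#..#
#########..##..#..#..
.#########..##..#..#.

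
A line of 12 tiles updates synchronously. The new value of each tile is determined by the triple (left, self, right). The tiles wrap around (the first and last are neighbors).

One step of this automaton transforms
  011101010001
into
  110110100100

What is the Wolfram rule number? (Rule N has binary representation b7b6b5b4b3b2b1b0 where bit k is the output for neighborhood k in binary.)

position 2: 111 → 0  (bit 7 = 0)
position 3: 110 → 1  (bit 6 = 1)
position 0: 101 → 1  (bit 5 = 1)
position 8: 100 → 0  (bit 4 = 0)
position 1: 011 → 1  (bit 3 = 1)
position 5: 010 → 0  (bit 2 = 0)
position 10: 001 → 0  (bit 1 = 0)
position 9: 000 → 1  (bit 0 = 1)
bits b7..b0 = 01101001 = 105

105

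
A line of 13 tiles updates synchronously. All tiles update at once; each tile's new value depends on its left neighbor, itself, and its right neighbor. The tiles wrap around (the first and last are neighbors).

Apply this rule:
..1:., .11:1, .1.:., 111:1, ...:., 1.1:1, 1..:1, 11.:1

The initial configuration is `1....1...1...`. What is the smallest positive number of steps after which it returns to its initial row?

.1....1...1..
..1....1...1.
...1....1...1
1...1....1...
.1...1....1..
..1...1....1.
...1...1....1
1...1...1....
.1...1...1...
..1...1...1..
...1...1...1.
....1...1...1
1....1...1...

13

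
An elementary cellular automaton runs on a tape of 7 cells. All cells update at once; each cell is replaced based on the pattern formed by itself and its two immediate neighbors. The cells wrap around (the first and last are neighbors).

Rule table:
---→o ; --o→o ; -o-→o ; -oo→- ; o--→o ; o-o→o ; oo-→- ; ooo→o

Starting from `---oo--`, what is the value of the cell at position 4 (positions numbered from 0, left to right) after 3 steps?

ooo--oo
oo-oo-o
o-o--o-
position 4 holds -

-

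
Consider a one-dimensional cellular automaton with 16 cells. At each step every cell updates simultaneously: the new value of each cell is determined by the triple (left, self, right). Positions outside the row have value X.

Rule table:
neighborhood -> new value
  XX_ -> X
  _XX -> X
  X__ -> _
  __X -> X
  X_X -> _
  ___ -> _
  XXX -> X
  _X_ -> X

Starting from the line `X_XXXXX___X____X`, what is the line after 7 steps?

X_XXXXX_XXX_XXXX

X_XXXXX__XX___XX
X_XXXXX_XXX__XXX
X_XXXXX_XXX_XXXX
X_XXXXX_XXX_XXXX  (fixed point — unchanged through step 7)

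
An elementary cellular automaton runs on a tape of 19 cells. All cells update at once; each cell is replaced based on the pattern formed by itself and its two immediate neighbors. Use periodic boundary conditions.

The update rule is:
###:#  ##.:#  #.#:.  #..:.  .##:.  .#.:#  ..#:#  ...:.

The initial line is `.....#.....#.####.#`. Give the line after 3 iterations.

..##.#..##.#.#..#.#

....##....##..###.#
...#.#...#.#.#.##.#
..##.#..##.#.#..#.#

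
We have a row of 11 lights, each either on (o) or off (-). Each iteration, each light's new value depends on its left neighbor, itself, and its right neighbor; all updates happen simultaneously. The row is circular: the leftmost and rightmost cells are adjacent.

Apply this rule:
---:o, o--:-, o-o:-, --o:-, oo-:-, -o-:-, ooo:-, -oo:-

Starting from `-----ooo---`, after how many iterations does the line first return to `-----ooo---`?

2

oooo-----oo
-----ooo---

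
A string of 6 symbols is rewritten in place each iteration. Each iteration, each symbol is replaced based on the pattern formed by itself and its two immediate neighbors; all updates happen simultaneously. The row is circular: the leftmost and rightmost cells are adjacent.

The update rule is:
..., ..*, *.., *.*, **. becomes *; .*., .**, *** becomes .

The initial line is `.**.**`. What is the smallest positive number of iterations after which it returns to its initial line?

3

iteration 1: *.**.*
iteration 2: **.**.
iteration 3: .**.**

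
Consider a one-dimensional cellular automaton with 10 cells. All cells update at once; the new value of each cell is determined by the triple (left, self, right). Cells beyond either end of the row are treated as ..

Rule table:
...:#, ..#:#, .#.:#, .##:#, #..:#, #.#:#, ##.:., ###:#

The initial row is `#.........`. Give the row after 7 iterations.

####.##.##

##########
#########.
########.#
#######.##
######.##.
#####.##.#
####.##.##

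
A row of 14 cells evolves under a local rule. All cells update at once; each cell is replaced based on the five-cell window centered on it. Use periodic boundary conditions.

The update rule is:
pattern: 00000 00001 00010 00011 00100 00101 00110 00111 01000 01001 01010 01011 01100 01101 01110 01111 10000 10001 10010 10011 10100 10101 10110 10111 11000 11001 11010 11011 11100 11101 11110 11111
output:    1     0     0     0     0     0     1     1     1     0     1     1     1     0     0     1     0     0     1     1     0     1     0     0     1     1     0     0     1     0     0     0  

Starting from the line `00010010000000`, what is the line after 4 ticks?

10110001000001

10000101011111
11000011101000
11100010000100
10110001000001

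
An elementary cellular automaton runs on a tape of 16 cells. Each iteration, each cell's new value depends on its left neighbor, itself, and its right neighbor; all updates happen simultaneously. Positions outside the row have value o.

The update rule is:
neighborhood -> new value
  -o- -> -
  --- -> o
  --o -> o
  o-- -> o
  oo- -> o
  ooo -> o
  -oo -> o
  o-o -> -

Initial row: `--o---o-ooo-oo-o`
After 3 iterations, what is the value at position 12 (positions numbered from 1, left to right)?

oo-ooo--ooo-oo-o
oo-oooooooo-oo-o
oo-oooooooo-oo-o
position 12 holds -

-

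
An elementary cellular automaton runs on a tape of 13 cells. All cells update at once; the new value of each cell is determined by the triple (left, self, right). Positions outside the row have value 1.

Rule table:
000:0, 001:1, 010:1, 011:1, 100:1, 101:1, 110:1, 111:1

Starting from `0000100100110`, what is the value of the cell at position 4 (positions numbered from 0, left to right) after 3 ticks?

1

tick 1: 1001111111111
tick 2: 1111111111111
tick 3: 1111111111111
position 4 holds 1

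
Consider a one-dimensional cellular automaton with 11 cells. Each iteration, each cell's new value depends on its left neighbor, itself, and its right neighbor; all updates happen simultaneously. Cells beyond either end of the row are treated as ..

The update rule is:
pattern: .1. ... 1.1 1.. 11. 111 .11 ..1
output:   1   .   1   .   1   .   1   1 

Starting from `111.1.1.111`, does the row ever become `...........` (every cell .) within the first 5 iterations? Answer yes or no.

1.1111111.1
111.....111
1.1....11.1
111...11111
1.1..11...1
iteration 5 is 1.1..11...1, still not uniform .

no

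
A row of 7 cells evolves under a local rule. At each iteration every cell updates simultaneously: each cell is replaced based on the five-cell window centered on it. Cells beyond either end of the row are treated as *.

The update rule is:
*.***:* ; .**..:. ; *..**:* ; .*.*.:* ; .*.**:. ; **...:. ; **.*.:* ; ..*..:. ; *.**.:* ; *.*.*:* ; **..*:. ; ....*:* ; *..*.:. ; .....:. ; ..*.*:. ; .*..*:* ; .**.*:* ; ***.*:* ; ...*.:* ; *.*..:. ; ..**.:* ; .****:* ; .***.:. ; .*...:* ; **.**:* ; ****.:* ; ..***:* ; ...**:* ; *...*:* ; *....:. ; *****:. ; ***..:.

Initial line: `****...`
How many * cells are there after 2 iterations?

4

..*..**
...****
count of *: 4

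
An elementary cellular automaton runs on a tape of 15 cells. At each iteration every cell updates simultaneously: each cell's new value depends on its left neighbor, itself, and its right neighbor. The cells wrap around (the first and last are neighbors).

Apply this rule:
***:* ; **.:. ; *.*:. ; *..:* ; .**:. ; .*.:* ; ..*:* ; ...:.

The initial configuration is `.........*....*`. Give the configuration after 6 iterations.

*.......***..**
.*.....*.*.**.*
.**...**.*....*
...*.*...**..**
*.**.**.*..**..
*.......***..**

*.......***..**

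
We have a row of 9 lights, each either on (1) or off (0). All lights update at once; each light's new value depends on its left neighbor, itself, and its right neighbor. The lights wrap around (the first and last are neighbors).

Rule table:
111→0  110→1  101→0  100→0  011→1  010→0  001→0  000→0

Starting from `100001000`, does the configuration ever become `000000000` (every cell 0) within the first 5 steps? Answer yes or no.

yes

000000000
all cells are 0 at step 1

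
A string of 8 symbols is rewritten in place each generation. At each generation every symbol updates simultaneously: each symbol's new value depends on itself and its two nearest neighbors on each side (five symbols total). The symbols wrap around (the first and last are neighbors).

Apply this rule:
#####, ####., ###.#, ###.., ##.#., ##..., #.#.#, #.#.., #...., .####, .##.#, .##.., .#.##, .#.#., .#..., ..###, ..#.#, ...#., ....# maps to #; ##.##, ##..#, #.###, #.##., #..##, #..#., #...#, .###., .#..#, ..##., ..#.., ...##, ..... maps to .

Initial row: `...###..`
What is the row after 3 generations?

#####..#

.#.#.###
#####..#
#####..#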